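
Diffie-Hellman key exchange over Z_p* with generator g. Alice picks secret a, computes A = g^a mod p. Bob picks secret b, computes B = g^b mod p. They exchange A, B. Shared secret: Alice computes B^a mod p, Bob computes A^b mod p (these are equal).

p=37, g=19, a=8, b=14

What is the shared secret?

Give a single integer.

Answer: 7

Derivation:
A = 19^8 mod 37  (bits of 8 = 1000)
  bit 0 = 1: r = r^2 * 19 mod 37 = 1^2 * 19 = 1*19 = 19
  bit 1 = 0: r = r^2 mod 37 = 19^2 = 28
  bit 2 = 0: r = r^2 mod 37 = 28^2 = 7
  bit 3 = 0: r = r^2 mod 37 = 7^2 = 12
  -> A = 12
B = 19^14 mod 37  (bits of 14 = 1110)
  bit 0 = 1: r = r^2 * 19 mod 37 = 1^2 * 19 = 1*19 = 19
  bit 1 = 1: r = r^2 * 19 mod 37 = 19^2 * 19 = 28*19 = 14
  bit 2 = 1: r = r^2 * 19 mod 37 = 14^2 * 19 = 11*19 = 24
  bit 3 = 0: r = r^2 mod 37 = 24^2 = 21
  -> B = 21
s = B^a = 21^8 mod 37  (bits of 8 = 1000)
  bit 0 = 1: r = r^2 * 21 mod 37 = 1^2 * 21 = 1*21 = 21
  bit 1 = 0: r = r^2 mod 37 = 21^2 = 34
  bit 2 = 0: r = r^2 mod 37 = 34^2 = 9
  bit 3 = 0: r = r^2 mod 37 = 9^2 = 7
  -> s = B^a = 7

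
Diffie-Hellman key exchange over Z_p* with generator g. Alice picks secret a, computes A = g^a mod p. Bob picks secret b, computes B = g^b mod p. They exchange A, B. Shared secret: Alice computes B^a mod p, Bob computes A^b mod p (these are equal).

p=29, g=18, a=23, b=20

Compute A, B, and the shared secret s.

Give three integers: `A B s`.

A = 18^23 mod 29  (bits of 23 = 10111)
  bit 0 = 1: r = r^2 * 18 mod 29 = 1^2 * 18 = 1*18 = 18
  bit 1 = 0: r = r^2 mod 29 = 18^2 = 5
  bit 2 = 1: r = r^2 * 18 mod 29 = 5^2 * 18 = 25*18 = 15
  bit 3 = 1: r = r^2 * 18 mod 29 = 15^2 * 18 = 22*18 = 19
  bit 4 = 1: r = r^2 * 18 mod 29 = 19^2 * 18 = 13*18 = 2
  -> A = 2
B = 18^20 mod 29  (bits of 20 = 10100)
  bit 0 = 1: r = r^2 * 18 mod 29 = 1^2 * 18 = 1*18 = 18
  bit 1 = 0: r = r^2 mod 29 = 18^2 = 5
  bit 2 = 1: r = r^2 * 18 mod 29 = 5^2 * 18 = 25*18 = 15
  bit 3 = 0: r = r^2 mod 29 = 15^2 = 22
  bit 4 = 0: r = r^2 mod 29 = 22^2 = 20
  -> B = 20
s = B^a = 20^23 mod 29  (bits of 23 = 10111)
  bit 0 = 1: r = r^2 * 20 mod 29 = 1^2 * 20 = 1*20 = 20
  bit 1 = 0: r = r^2 mod 29 = 20^2 = 23
  bit 2 = 1: r = r^2 * 20 mod 29 = 23^2 * 20 = 7*20 = 24
  bit 3 = 1: r = r^2 * 20 mod 29 = 24^2 * 20 = 25*20 = 7
  bit 4 = 1: r = r^2 * 20 mod 29 = 7^2 * 20 = 20*20 = 23
  -> s = B^a = 23

Answer: 2 20 23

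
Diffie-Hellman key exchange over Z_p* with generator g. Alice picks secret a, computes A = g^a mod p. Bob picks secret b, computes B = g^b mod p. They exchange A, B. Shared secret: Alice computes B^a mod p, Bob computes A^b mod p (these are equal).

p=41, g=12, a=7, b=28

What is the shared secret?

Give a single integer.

A = 12^7 mod 41  (bits of 7 = 111)
  bit 0 = 1: r = r^2 * 12 mod 41 = 1^2 * 12 = 1*12 = 12
  bit 1 = 1: r = r^2 * 12 mod 41 = 12^2 * 12 = 21*12 = 6
  bit 2 = 1: r = r^2 * 12 mod 41 = 6^2 * 12 = 36*12 = 22
  -> A = 22
B = 12^28 mod 41  (bits of 28 = 11100)
  bit 0 = 1: r = r^2 * 12 mod 41 = 1^2 * 12 = 1*12 = 12
  bit 1 = 1: r = r^2 * 12 mod 41 = 12^2 * 12 = 21*12 = 6
  bit 2 = 1: r = r^2 * 12 mod 41 = 6^2 * 12 = 36*12 = 22
  bit 3 = 0: r = r^2 mod 41 = 22^2 = 33
  bit 4 = 0: r = r^2 mod 41 = 33^2 = 23
  -> B = 23
s = B^a = 23^7 mod 41  (bits of 7 = 111)
  bit 0 = 1: r = r^2 * 23 mod 41 = 1^2 * 23 = 1*23 = 23
  bit 1 = 1: r = r^2 * 23 mod 41 = 23^2 * 23 = 37*23 = 31
  bit 2 = 1: r = r^2 * 23 mod 41 = 31^2 * 23 = 18*23 = 4
  -> s = B^a = 4

Answer: 4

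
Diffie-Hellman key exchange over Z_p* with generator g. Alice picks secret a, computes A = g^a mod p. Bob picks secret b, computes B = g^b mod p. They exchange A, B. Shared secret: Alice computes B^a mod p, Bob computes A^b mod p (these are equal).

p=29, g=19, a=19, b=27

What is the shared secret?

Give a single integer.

A = 19^19 mod 29  (bits of 19 = 10011)
  bit 0 = 1: r = r^2 * 19 mod 29 = 1^2 * 19 = 1*19 = 19
  bit 1 = 0: r = r^2 mod 29 = 19^2 = 13
  bit 2 = 0: r = r^2 mod 29 = 13^2 = 24
  bit 3 = 1: r = r^2 * 19 mod 29 = 24^2 * 19 = 25*19 = 11
  bit 4 = 1: r = r^2 * 19 mod 29 = 11^2 * 19 = 5*19 = 8
  -> A = 8
B = 19^27 mod 29  (bits of 27 = 11011)
  bit 0 = 1: r = r^2 * 19 mod 29 = 1^2 * 19 = 1*19 = 19
  bit 1 = 1: r = r^2 * 19 mod 29 = 19^2 * 19 = 13*19 = 15
  bit 2 = 0: r = r^2 mod 29 = 15^2 = 22
  bit 3 = 1: r = r^2 * 19 mod 29 = 22^2 * 19 = 20*19 = 3
  bit 4 = 1: r = r^2 * 19 mod 29 = 3^2 * 19 = 9*19 = 26
  -> B = 26
s = B^a = 26^19 mod 29  (bits of 19 = 10011)
  bit 0 = 1: r = r^2 * 26 mod 29 = 1^2 * 26 = 1*26 = 26
  bit 1 = 0: r = r^2 mod 29 = 26^2 = 9
  bit 2 = 0: r = r^2 mod 29 = 9^2 = 23
  bit 3 = 1: r = r^2 * 26 mod 29 = 23^2 * 26 = 7*26 = 8
  bit 4 = 1: r = r^2 * 26 mod 29 = 8^2 * 26 = 6*26 = 11
  -> s = B^a = 11

Answer: 11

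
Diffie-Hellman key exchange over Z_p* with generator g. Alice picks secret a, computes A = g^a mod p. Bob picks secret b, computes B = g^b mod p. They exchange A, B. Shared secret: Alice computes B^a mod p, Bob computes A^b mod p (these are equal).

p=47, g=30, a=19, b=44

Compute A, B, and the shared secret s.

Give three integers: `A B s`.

A = 30^19 mod 47  (bits of 19 = 10011)
  bit 0 = 1: r = r^2 * 30 mod 47 = 1^2 * 30 = 1*30 = 30
  bit 1 = 0: r = r^2 mod 47 = 30^2 = 7
  bit 2 = 0: r = r^2 mod 47 = 7^2 = 2
  bit 3 = 1: r = r^2 * 30 mod 47 = 2^2 * 30 = 4*30 = 26
  bit 4 = 1: r = r^2 * 30 mod 47 = 26^2 * 30 = 18*30 = 23
  -> A = 23
B = 30^44 mod 47  (bits of 44 = 101100)
  bit 0 = 1: r = r^2 * 30 mod 47 = 1^2 * 30 = 1*30 = 30
  bit 1 = 0: r = r^2 mod 47 = 30^2 = 7
  bit 2 = 1: r = r^2 * 30 mod 47 = 7^2 * 30 = 2*30 = 13
  bit 3 = 1: r = r^2 * 30 mod 47 = 13^2 * 30 = 28*30 = 41
  bit 4 = 0: r = r^2 mod 47 = 41^2 = 36
  bit 5 = 0: r = r^2 mod 47 = 36^2 = 27
  -> B = 27
s = B^a = 27^19 mod 47  (bits of 19 = 10011)
  bit 0 = 1: r = r^2 * 27 mod 47 = 1^2 * 27 = 1*27 = 27
  bit 1 = 0: r = r^2 mod 47 = 27^2 = 24
  bit 2 = 0: r = r^2 mod 47 = 24^2 = 12
  bit 3 = 1: r = r^2 * 27 mod 47 = 12^2 * 27 = 3*27 = 34
  bit 4 = 1: r = r^2 * 27 mod 47 = 34^2 * 27 = 28*27 = 4
  -> s = B^a = 4

Answer: 23 27 4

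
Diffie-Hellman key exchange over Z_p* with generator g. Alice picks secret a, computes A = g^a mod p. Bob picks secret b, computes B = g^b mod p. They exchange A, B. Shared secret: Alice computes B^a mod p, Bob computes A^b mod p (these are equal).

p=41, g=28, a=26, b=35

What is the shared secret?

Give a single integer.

Answer: 32

Derivation:
A = 28^26 mod 41  (bits of 26 = 11010)
  bit 0 = 1: r = r^2 * 28 mod 41 = 1^2 * 28 = 1*28 = 28
  bit 1 = 1: r = r^2 * 28 mod 41 = 28^2 * 28 = 5*28 = 17
  bit 2 = 0: r = r^2 mod 41 = 17^2 = 2
  bit 3 = 1: r = r^2 * 28 mod 41 = 2^2 * 28 = 4*28 = 30
  bit 4 = 0: r = r^2 mod 41 = 30^2 = 39
  -> A = 39
B = 28^35 mod 41  (bits of 35 = 100011)
  bit 0 = 1: r = r^2 * 28 mod 41 = 1^2 * 28 = 1*28 = 28
  bit 1 = 0: r = r^2 mod 41 = 28^2 = 5
  bit 2 = 0: r = r^2 mod 41 = 5^2 = 25
  bit 3 = 0: r = r^2 mod 41 = 25^2 = 10
  bit 4 = 1: r = r^2 * 28 mod 41 = 10^2 * 28 = 18*28 = 12
  bit 5 = 1: r = r^2 * 28 mod 41 = 12^2 * 28 = 21*28 = 14
  -> B = 14
s = B^a = 14^26 mod 41  (bits of 26 = 11010)
  bit 0 = 1: r = r^2 * 14 mod 41 = 1^2 * 14 = 1*14 = 14
  bit 1 = 1: r = r^2 * 14 mod 41 = 14^2 * 14 = 32*14 = 38
  bit 2 = 0: r = r^2 mod 41 = 38^2 = 9
  bit 3 = 1: r = r^2 * 14 mod 41 = 9^2 * 14 = 40*14 = 27
  bit 4 = 0: r = r^2 mod 41 = 27^2 = 32
  -> s = B^a = 32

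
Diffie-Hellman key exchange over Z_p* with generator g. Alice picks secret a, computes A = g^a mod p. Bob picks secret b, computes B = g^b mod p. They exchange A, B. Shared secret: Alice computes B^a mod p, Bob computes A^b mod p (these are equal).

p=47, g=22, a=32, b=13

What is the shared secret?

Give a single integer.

A = 22^32 mod 47  (bits of 32 = 100000)
  bit 0 = 1: r = r^2 * 22 mod 47 = 1^2 * 22 = 1*22 = 22
  bit 1 = 0: r = r^2 mod 47 = 22^2 = 14
  bit 2 = 0: r = r^2 mod 47 = 14^2 = 8
  bit 3 = 0: r = r^2 mod 47 = 8^2 = 17
  bit 4 = 0: r = r^2 mod 47 = 17^2 = 7
  bit 5 = 0: r = r^2 mod 47 = 7^2 = 2
  -> A = 2
B = 22^13 mod 47  (bits of 13 = 1101)
  bit 0 = 1: r = r^2 * 22 mod 47 = 1^2 * 22 = 1*22 = 22
  bit 1 = 1: r = r^2 * 22 mod 47 = 22^2 * 22 = 14*22 = 26
  bit 2 = 0: r = r^2 mod 47 = 26^2 = 18
  bit 3 = 1: r = r^2 * 22 mod 47 = 18^2 * 22 = 42*22 = 31
  -> B = 31
s = B^a = 31^32 mod 47  (bits of 32 = 100000)
  bit 0 = 1: r = r^2 * 31 mod 47 = 1^2 * 31 = 1*31 = 31
  bit 1 = 0: r = r^2 mod 47 = 31^2 = 21
  bit 2 = 0: r = r^2 mod 47 = 21^2 = 18
  bit 3 = 0: r = r^2 mod 47 = 18^2 = 42
  bit 4 = 0: r = r^2 mod 47 = 42^2 = 25
  bit 5 = 0: r = r^2 mod 47 = 25^2 = 14
  -> s = B^a = 14

Answer: 14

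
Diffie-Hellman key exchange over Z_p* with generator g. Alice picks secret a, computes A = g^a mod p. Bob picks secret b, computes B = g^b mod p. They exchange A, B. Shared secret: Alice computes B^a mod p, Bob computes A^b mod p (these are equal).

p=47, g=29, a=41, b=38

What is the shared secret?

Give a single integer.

A = 29^41 mod 47  (bits of 41 = 101001)
  bit 0 = 1: r = r^2 * 29 mod 47 = 1^2 * 29 = 1*29 = 29
  bit 1 = 0: r = r^2 mod 47 = 29^2 = 42
  bit 2 = 1: r = r^2 * 29 mod 47 = 42^2 * 29 = 25*29 = 20
  bit 3 = 0: r = r^2 mod 47 = 20^2 = 24
  bit 4 = 0: r = r^2 mod 47 = 24^2 = 12
  bit 5 = 1: r = r^2 * 29 mod 47 = 12^2 * 29 = 3*29 = 40
  -> A = 40
B = 29^38 mod 47  (bits of 38 = 100110)
  bit 0 = 1: r = r^2 * 29 mod 47 = 1^2 * 29 = 1*29 = 29
  bit 1 = 0: r = r^2 mod 47 = 29^2 = 42
  bit 2 = 0: r = r^2 mod 47 = 42^2 = 25
  bit 3 = 1: r = r^2 * 29 mod 47 = 25^2 * 29 = 14*29 = 30
  bit 4 = 1: r = r^2 * 29 mod 47 = 30^2 * 29 = 7*29 = 15
  bit 5 = 0: r = r^2 mod 47 = 15^2 = 37
  -> B = 37
s = B^a = 37^41 mod 47  (bits of 41 = 101001)
  bit 0 = 1: r = r^2 * 37 mod 47 = 1^2 * 37 = 1*37 = 37
  bit 1 = 0: r = r^2 mod 47 = 37^2 = 6
  bit 2 = 1: r = r^2 * 37 mod 47 = 6^2 * 37 = 36*37 = 16
  bit 3 = 0: r = r^2 mod 47 = 16^2 = 21
  bit 4 = 0: r = r^2 mod 47 = 21^2 = 18
  bit 5 = 1: r = r^2 * 37 mod 47 = 18^2 * 37 = 42*37 = 3
  -> s = B^a = 3

Answer: 3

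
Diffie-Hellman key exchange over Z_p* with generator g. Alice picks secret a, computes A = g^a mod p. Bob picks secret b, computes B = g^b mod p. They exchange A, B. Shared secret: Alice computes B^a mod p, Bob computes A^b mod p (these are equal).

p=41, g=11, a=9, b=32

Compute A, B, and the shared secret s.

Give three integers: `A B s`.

Answer: 12 18 16

Derivation:
A = 11^9 mod 41  (bits of 9 = 1001)
  bit 0 = 1: r = r^2 * 11 mod 41 = 1^2 * 11 = 1*11 = 11
  bit 1 = 0: r = r^2 mod 41 = 11^2 = 39
  bit 2 = 0: r = r^2 mod 41 = 39^2 = 4
  bit 3 = 1: r = r^2 * 11 mod 41 = 4^2 * 11 = 16*11 = 12
  -> A = 12
B = 11^32 mod 41  (bits of 32 = 100000)
  bit 0 = 1: r = r^2 * 11 mod 41 = 1^2 * 11 = 1*11 = 11
  bit 1 = 0: r = r^2 mod 41 = 11^2 = 39
  bit 2 = 0: r = r^2 mod 41 = 39^2 = 4
  bit 3 = 0: r = r^2 mod 41 = 4^2 = 16
  bit 4 = 0: r = r^2 mod 41 = 16^2 = 10
  bit 5 = 0: r = r^2 mod 41 = 10^2 = 18
  -> B = 18
s = B^a = 18^9 mod 41  (bits of 9 = 1001)
  bit 0 = 1: r = r^2 * 18 mod 41 = 1^2 * 18 = 1*18 = 18
  bit 1 = 0: r = r^2 mod 41 = 18^2 = 37
  bit 2 = 0: r = r^2 mod 41 = 37^2 = 16
  bit 3 = 1: r = r^2 * 18 mod 41 = 16^2 * 18 = 10*18 = 16
  -> s = B^a = 16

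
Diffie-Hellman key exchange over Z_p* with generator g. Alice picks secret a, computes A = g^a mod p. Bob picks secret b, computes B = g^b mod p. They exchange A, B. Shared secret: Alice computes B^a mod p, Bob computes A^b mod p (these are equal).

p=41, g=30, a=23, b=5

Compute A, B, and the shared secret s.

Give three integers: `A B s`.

Answer: 19 38 27

Derivation:
A = 30^23 mod 41  (bits of 23 = 10111)
  bit 0 = 1: r = r^2 * 30 mod 41 = 1^2 * 30 = 1*30 = 30
  bit 1 = 0: r = r^2 mod 41 = 30^2 = 39
  bit 2 = 1: r = r^2 * 30 mod 41 = 39^2 * 30 = 4*30 = 38
  bit 3 = 1: r = r^2 * 30 mod 41 = 38^2 * 30 = 9*30 = 24
  bit 4 = 1: r = r^2 * 30 mod 41 = 24^2 * 30 = 2*30 = 19
  -> A = 19
B = 30^5 mod 41  (bits of 5 = 101)
  bit 0 = 1: r = r^2 * 30 mod 41 = 1^2 * 30 = 1*30 = 30
  bit 1 = 0: r = r^2 mod 41 = 30^2 = 39
  bit 2 = 1: r = r^2 * 30 mod 41 = 39^2 * 30 = 4*30 = 38
  -> B = 38
s = B^a = 38^23 mod 41  (bits of 23 = 10111)
  bit 0 = 1: r = r^2 * 38 mod 41 = 1^2 * 38 = 1*38 = 38
  bit 1 = 0: r = r^2 mod 41 = 38^2 = 9
  bit 2 = 1: r = r^2 * 38 mod 41 = 9^2 * 38 = 40*38 = 3
  bit 3 = 1: r = r^2 * 38 mod 41 = 3^2 * 38 = 9*38 = 14
  bit 4 = 1: r = r^2 * 38 mod 41 = 14^2 * 38 = 32*38 = 27
  -> s = B^a = 27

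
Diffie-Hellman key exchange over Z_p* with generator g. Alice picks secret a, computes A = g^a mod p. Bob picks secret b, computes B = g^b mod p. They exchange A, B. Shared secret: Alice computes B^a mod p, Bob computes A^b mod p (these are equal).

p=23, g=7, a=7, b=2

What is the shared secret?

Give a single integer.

Answer: 2

Derivation:
A = 7^7 mod 23  (bits of 7 = 111)
  bit 0 = 1: r = r^2 * 7 mod 23 = 1^2 * 7 = 1*7 = 7
  bit 1 = 1: r = r^2 * 7 mod 23 = 7^2 * 7 = 3*7 = 21
  bit 2 = 1: r = r^2 * 7 mod 23 = 21^2 * 7 = 4*7 = 5
  -> A = 5
B = 7^2 mod 23  (bits of 2 = 10)
  bit 0 = 1: r = r^2 * 7 mod 23 = 1^2 * 7 = 1*7 = 7
  bit 1 = 0: r = r^2 mod 23 = 7^2 = 3
  -> B = 3
s = B^a = 3^7 mod 23  (bits of 7 = 111)
  bit 0 = 1: r = r^2 * 3 mod 23 = 1^2 * 3 = 1*3 = 3
  bit 1 = 1: r = r^2 * 3 mod 23 = 3^2 * 3 = 9*3 = 4
  bit 2 = 1: r = r^2 * 3 mod 23 = 4^2 * 3 = 16*3 = 2
  -> s = B^a = 2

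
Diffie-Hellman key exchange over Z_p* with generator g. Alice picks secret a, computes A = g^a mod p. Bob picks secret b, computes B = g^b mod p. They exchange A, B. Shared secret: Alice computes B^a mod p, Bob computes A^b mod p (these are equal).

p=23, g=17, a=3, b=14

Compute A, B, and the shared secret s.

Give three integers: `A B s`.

Answer: 14 9 16

Derivation:
A = 17^3 mod 23  (bits of 3 = 11)
  bit 0 = 1: r = r^2 * 17 mod 23 = 1^2 * 17 = 1*17 = 17
  bit 1 = 1: r = r^2 * 17 mod 23 = 17^2 * 17 = 13*17 = 14
  -> A = 14
B = 17^14 mod 23  (bits of 14 = 1110)
  bit 0 = 1: r = r^2 * 17 mod 23 = 1^2 * 17 = 1*17 = 17
  bit 1 = 1: r = r^2 * 17 mod 23 = 17^2 * 17 = 13*17 = 14
  bit 2 = 1: r = r^2 * 17 mod 23 = 14^2 * 17 = 12*17 = 20
  bit 3 = 0: r = r^2 mod 23 = 20^2 = 9
  -> B = 9
s = B^a = 9^3 mod 23  (bits of 3 = 11)
  bit 0 = 1: r = r^2 * 9 mod 23 = 1^2 * 9 = 1*9 = 9
  bit 1 = 1: r = r^2 * 9 mod 23 = 9^2 * 9 = 12*9 = 16
  -> s = B^a = 16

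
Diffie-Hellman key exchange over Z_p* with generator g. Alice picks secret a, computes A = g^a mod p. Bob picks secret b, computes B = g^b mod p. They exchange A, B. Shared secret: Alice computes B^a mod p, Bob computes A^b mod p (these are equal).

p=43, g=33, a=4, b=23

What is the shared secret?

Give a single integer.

A = 33^4 mod 43  (bits of 4 = 100)
  bit 0 = 1: r = r^2 * 33 mod 43 = 1^2 * 33 = 1*33 = 33
  bit 1 = 0: r = r^2 mod 43 = 33^2 = 14
  bit 2 = 0: r = r^2 mod 43 = 14^2 = 24
  -> A = 24
B = 33^23 mod 43  (bits of 23 = 10111)
  bit 0 = 1: r = r^2 * 33 mod 43 = 1^2 * 33 = 1*33 = 33
  bit 1 = 0: r = r^2 mod 43 = 33^2 = 14
  bit 2 = 1: r = r^2 * 33 mod 43 = 14^2 * 33 = 24*33 = 18
  bit 3 = 1: r = r^2 * 33 mod 43 = 18^2 * 33 = 23*33 = 28
  bit 4 = 1: r = r^2 * 33 mod 43 = 28^2 * 33 = 10*33 = 29
  -> B = 29
s = B^a = 29^4 mod 43  (bits of 4 = 100)
  bit 0 = 1: r = r^2 * 29 mod 43 = 1^2 * 29 = 1*29 = 29
  bit 1 = 0: r = r^2 mod 43 = 29^2 = 24
  bit 2 = 0: r = r^2 mod 43 = 24^2 = 17
  -> s = B^a = 17

Answer: 17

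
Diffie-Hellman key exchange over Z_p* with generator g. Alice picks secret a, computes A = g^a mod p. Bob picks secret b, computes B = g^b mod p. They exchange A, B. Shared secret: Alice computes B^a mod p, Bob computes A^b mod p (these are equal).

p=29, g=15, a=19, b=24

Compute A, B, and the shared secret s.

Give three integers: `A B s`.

Answer: 19 16 23

Derivation:
A = 15^19 mod 29  (bits of 19 = 10011)
  bit 0 = 1: r = r^2 * 15 mod 29 = 1^2 * 15 = 1*15 = 15
  bit 1 = 0: r = r^2 mod 29 = 15^2 = 22
  bit 2 = 0: r = r^2 mod 29 = 22^2 = 20
  bit 3 = 1: r = r^2 * 15 mod 29 = 20^2 * 15 = 23*15 = 26
  bit 4 = 1: r = r^2 * 15 mod 29 = 26^2 * 15 = 9*15 = 19
  -> A = 19
B = 15^24 mod 29  (bits of 24 = 11000)
  bit 0 = 1: r = r^2 * 15 mod 29 = 1^2 * 15 = 1*15 = 15
  bit 1 = 1: r = r^2 * 15 mod 29 = 15^2 * 15 = 22*15 = 11
  bit 2 = 0: r = r^2 mod 29 = 11^2 = 5
  bit 3 = 0: r = r^2 mod 29 = 5^2 = 25
  bit 4 = 0: r = r^2 mod 29 = 25^2 = 16
  -> B = 16
s = B^a = 16^19 mod 29  (bits of 19 = 10011)
  bit 0 = 1: r = r^2 * 16 mod 29 = 1^2 * 16 = 1*16 = 16
  bit 1 = 0: r = r^2 mod 29 = 16^2 = 24
  bit 2 = 0: r = r^2 mod 29 = 24^2 = 25
  bit 3 = 1: r = r^2 * 16 mod 29 = 25^2 * 16 = 16*16 = 24
  bit 4 = 1: r = r^2 * 16 mod 29 = 24^2 * 16 = 25*16 = 23
  -> s = B^a = 23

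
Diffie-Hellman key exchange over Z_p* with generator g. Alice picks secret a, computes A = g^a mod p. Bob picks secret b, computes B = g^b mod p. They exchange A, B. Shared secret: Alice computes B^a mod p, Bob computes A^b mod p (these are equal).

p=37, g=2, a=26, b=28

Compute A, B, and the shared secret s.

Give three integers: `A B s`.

Answer: 3 12 34

Derivation:
A = 2^26 mod 37  (bits of 26 = 11010)
  bit 0 = 1: r = r^2 * 2 mod 37 = 1^2 * 2 = 1*2 = 2
  bit 1 = 1: r = r^2 * 2 mod 37 = 2^2 * 2 = 4*2 = 8
  bit 2 = 0: r = r^2 mod 37 = 8^2 = 27
  bit 3 = 1: r = r^2 * 2 mod 37 = 27^2 * 2 = 26*2 = 15
  bit 4 = 0: r = r^2 mod 37 = 15^2 = 3
  -> A = 3
B = 2^28 mod 37  (bits of 28 = 11100)
  bit 0 = 1: r = r^2 * 2 mod 37 = 1^2 * 2 = 1*2 = 2
  bit 1 = 1: r = r^2 * 2 mod 37 = 2^2 * 2 = 4*2 = 8
  bit 2 = 1: r = r^2 * 2 mod 37 = 8^2 * 2 = 27*2 = 17
  bit 3 = 0: r = r^2 mod 37 = 17^2 = 30
  bit 4 = 0: r = r^2 mod 37 = 30^2 = 12
  -> B = 12
s = B^a = 12^26 mod 37  (bits of 26 = 11010)
  bit 0 = 1: r = r^2 * 12 mod 37 = 1^2 * 12 = 1*12 = 12
  bit 1 = 1: r = r^2 * 12 mod 37 = 12^2 * 12 = 33*12 = 26
  bit 2 = 0: r = r^2 mod 37 = 26^2 = 10
  bit 3 = 1: r = r^2 * 12 mod 37 = 10^2 * 12 = 26*12 = 16
  bit 4 = 0: r = r^2 mod 37 = 16^2 = 34
  -> s = B^a = 34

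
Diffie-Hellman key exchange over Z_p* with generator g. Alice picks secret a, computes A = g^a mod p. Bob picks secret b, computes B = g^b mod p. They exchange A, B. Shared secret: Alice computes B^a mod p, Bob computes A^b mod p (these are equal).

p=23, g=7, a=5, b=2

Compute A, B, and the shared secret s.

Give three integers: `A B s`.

A = 7^5 mod 23  (bits of 5 = 101)
  bit 0 = 1: r = r^2 * 7 mod 23 = 1^2 * 7 = 1*7 = 7
  bit 1 = 0: r = r^2 mod 23 = 7^2 = 3
  bit 2 = 1: r = r^2 * 7 mod 23 = 3^2 * 7 = 9*7 = 17
  -> A = 17
B = 7^2 mod 23  (bits of 2 = 10)
  bit 0 = 1: r = r^2 * 7 mod 23 = 1^2 * 7 = 1*7 = 7
  bit 1 = 0: r = r^2 mod 23 = 7^2 = 3
  -> B = 3
s = B^a = 3^5 mod 23  (bits of 5 = 101)
  bit 0 = 1: r = r^2 * 3 mod 23 = 1^2 * 3 = 1*3 = 3
  bit 1 = 0: r = r^2 mod 23 = 3^2 = 9
  bit 2 = 1: r = r^2 * 3 mod 23 = 9^2 * 3 = 12*3 = 13
  -> s = B^a = 13

Answer: 17 3 13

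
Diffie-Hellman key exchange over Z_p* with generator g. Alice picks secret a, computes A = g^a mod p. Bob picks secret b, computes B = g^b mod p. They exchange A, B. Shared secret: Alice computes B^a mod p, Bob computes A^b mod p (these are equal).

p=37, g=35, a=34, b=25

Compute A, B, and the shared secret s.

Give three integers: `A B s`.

Answer: 28 17 21

Derivation:
A = 35^34 mod 37  (bits of 34 = 100010)
  bit 0 = 1: r = r^2 * 35 mod 37 = 1^2 * 35 = 1*35 = 35
  bit 1 = 0: r = r^2 mod 37 = 35^2 = 4
  bit 2 = 0: r = r^2 mod 37 = 4^2 = 16
  bit 3 = 0: r = r^2 mod 37 = 16^2 = 34
  bit 4 = 1: r = r^2 * 35 mod 37 = 34^2 * 35 = 9*35 = 19
  bit 5 = 0: r = r^2 mod 37 = 19^2 = 28
  -> A = 28
B = 35^25 mod 37  (bits of 25 = 11001)
  bit 0 = 1: r = r^2 * 35 mod 37 = 1^2 * 35 = 1*35 = 35
  bit 1 = 1: r = r^2 * 35 mod 37 = 35^2 * 35 = 4*35 = 29
  bit 2 = 0: r = r^2 mod 37 = 29^2 = 27
  bit 3 = 0: r = r^2 mod 37 = 27^2 = 26
  bit 4 = 1: r = r^2 * 35 mod 37 = 26^2 * 35 = 10*35 = 17
  -> B = 17
s = B^a = 17^34 mod 37  (bits of 34 = 100010)
  bit 0 = 1: r = r^2 * 17 mod 37 = 1^2 * 17 = 1*17 = 17
  bit 1 = 0: r = r^2 mod 37 = 17^2 = 30
  bit 2 = 0: r = r^2 mod 37 = 30^2 = 12
  bit 3 = 0: r = r^2 mod 37 = 12^2 = 33
  bit 4 = 1: r = r^2 * 17 mod 37 = 33^2 * 17 = 16*17 = 13
  bit 5 = 0: r = r^2 mod 37 = 13^2 = 21
  -> s = B^a = 21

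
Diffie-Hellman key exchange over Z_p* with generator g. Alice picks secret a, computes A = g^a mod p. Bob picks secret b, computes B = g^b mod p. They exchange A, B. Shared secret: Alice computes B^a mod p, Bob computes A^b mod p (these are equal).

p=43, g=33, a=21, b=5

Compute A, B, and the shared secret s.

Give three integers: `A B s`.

Answer: 42 18 42

Derivation:
A = 33^21 mod 43  (bits of 21 = 10101)
  bit 0 = 1: r = r^2 * 33 mod 43 = 1^2 * 33 = 1*33 = 33
  bit 1 = 0: r = r^2 mod 43 = 33^2 = 14
  bit 2 = 1: r = r^2 * 33 mod 43 = 14^2 * 33 = 24*33 = 18
  bit 3 = 0: r = r^2 mod 43 = 18^2 = 23
  bit 4 = 1: r = r^2 * 33 mod 43 = 23^2 * 33 = 13*33 = 42
  -> A = 42
B = 33^5 mod 43  (bits of 5 = 101)
  bit 0 = 1: r = r^2 * 33 mod 43 = 1^2 * 33 = 1*33 = 33
  bit 1 = 0: r = r^2 mod 43 = 33^2 = 14
  bit 2 = 1: r = r^2 * 33 mod 43 = 14^2 * 33 = 24*33 = 18
  -> B = 18
s = B^a = 18^21 mod 43  (bits of 21 = 10101)
  bit 0 = 1: r = r^2 * 18 mod 43 = 1^2 * 18 = 1*18 = 18
  bit 1 = 0: r = r^2 mod 43 = 18^2 = 23
  bit 2 = 1: r = r^2 * 18 mod 43 = 23^2 * 18 = 13*18 = 19
  bit 3 = 0: r = r^2 mod 43 = 19^2 = 17
  bit 4 = 1: r = r^2 * 18 mod 43 = 17^2 * 18 = 31*18 = 42
  -> s = B^a = 42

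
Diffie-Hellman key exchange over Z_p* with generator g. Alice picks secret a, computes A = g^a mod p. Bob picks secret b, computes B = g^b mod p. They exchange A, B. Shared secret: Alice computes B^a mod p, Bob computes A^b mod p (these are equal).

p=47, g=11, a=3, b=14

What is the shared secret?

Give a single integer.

Answer: 2

Derivation:
A = 11^3 mod 47  (bits of 3 = 11)
  bit 0 = 1: r = r^2 * 11 mod 47 = 1^2 * 11 = 1*11 = 11
  bit 1 = 1: r = r^2 * 11 mod 47 = 11^2 * 11 = 27*11 = 15
  -> A = 15
B = 11^14 mod 47  (bits of 14 = 1110)
  bit 0 = 1: r = r^2 * 11 mod 47 = 1^2 * 11 = 1*11 = 11
  bit 1 = 1: r = r^2 * 11 mod 47 = 11^2 * 11 = 27*11 = 15
  bit 2 = 1: r = r^2 * 11 mod 47 = 15^2 * 11 = 37*11 = 31
  bit 3 = 0: r = r^2 mod 47 = 31^2 = 21
  -> B = 21
s = B^a = 21^3 mod 47  (bits of 3 = 11)
  bit 0 = 1: r = r^2 * 21 mod 47 = 1^2 * 21 = 1*21 = 21
  bit 1 = 1: r = r^2 * 21 mod 47 = 21^2 * 21 = 18*21 = 2
  -> s = B^a = 2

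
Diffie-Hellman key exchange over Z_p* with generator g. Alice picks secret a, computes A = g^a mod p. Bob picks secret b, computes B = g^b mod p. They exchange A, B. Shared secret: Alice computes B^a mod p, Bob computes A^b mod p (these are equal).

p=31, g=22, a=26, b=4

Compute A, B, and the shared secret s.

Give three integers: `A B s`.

A = 22^26 mod 31  (bits of 26 = 11010)
  bit 0 = 1: r = r^2 * 22 mod 31 = 1^2 * 22 = 1*22 = 22
  bit 1 = 1: r = r^2 * 22 mod 31 = 22^2 * 22 = 19*22 = 15
  bit 2 = 0: r = r^2 mod 31 = 15^2 = 8
  bit 3 = 1: r = r^2 * 22 mod 31 = 8^2 * 22 = 2*22 = 13
  bit 4 = 0: r = r^2 mod 31 = 13^2 = 14
  -> A = 14
B = 22^4 mod 31  (bits of 4 = 100)
  bit 0 = 1: r = r^2 * 22 mod 31 = 1^2 * 22 = 1*22 = 22
  bit 1 = 0: r = r^2 mod 31 = 22^2 = 19
  bit 2 = 0: r = r^2 mod 31 = 19^2 = 20
  -> B = 20
s = B^a = 20^26 mod 31  (bits of 26 = 11010)
  bit 0 = 1: r = r^2 * 20 mod 31 = 1^2 * 20 = 1*20 = 20
  bit 1 = 1: r = r^2 * 20 mod 31 = 20^2 * 20 = 28*20 = 2
  bit 2 = 0: r = r^2 mod 31 = 2^2 = 4
  bit 3 = 1: r = r^2 * 20 mod 31 = 4^2 * 20 = 16*20 = 10
  bit 4 = 0: r = r^2 mod 31 = 10^2 = 7
  -> s = B^a = 7

Answer: 14 20 7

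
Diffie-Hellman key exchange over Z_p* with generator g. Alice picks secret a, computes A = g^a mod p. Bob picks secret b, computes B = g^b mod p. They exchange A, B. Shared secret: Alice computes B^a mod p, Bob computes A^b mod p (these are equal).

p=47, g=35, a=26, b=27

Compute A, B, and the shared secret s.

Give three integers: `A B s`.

A = 35^26 mod 47  (bits of 26 = 11010)
  bit 0 = 1: r = r^2 * 35 mod 47 = 1^2 * 35 = 1*35 = 35
  bit 1 = 1: r = r^2 * 35 mod 47 = 35^2 * 35 = 3*35 = 11
  bit 2 = 0: r = r^2 mod 47 = 11^2 = 27
  bit 3 = 1: r = r^2 * 35 mod 47 = 27^2 * 35 = 24*35 = 41
  bit 4 = 0: r = r^2 mod 47 = 41^2 = 36
  -> A = 36
B = 35^27 mod 47  (bits of 27 = 11011)
  bit 0 = 1: r = r^2 * 35 mod 47 = 1^2 * 35 = 1*35 = 35
  bit 1 = 1: r = r^2 * 35 mod 47 = 35^2 * 35 = 3*35 = 11
  bit 2 = 0: r = r^2 mod 47 = 11^2 = 27
  bit 3 = 1: r = r^2 * 35 mod 47 = 27^2 * 35 = 24*35 = 41
  bit 4 = 1: r = r^2 * 35 mod 47 = 41^2 * 35 = 36*35 = 38
  -> B = 38
s = B^a = 38^26 mod 47  (bits of 26 = 11010)
  bit 0 = 1: r = r^2 * 38 mod 47 = 1^2 * 38 = 1*38 = 38
  bit 1 = 1: r = r^2 * 38 mod 47 = 38^2 * 38 = 34*38 = 23
  bit 2 = 0: r = r^2 mod 47 = 23^2 = 12
  bit 3 = 1: r = r^2 * 38 mod 47 = 12^2 * 38 = 3*38 = 20
  bit 4 = 0: r = r^2 mod 47 = 20^2 = 24
  -> s = B^a = 24

Answer: 36 38 24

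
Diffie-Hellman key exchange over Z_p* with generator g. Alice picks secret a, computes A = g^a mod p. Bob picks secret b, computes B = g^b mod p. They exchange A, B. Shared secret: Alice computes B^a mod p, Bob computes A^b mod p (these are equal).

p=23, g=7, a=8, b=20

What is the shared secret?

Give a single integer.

A = 7^8 mod 23  (bits of 8 = 1000)
  bit 0 = 1: r = r^2 * 7 mod 23 = 1^2 * 7 = 1*7 = 7
  bit 1 = 0: r = r^2 mod 23 = 7^2 = 3
  bit 2 = 0: r = r^2 mod 23 = 3^2 = 9
  bit 3 = 0: r = r^2 mod 23 = 9^2 = 12
  -> A = 12
B = 7^20 mod 23  (bits of 20 = 10100)
  bit 0 = 1: r = r^2 * 7 mod 23 = 1^2 * 7 = 1*7 = 7
  bit 1 = 0: r = r^2 mod 23 = 7^2 = 3
  bit 2 = 1: r = r^2 * 7 mod 23 = 3^2 * 7 = 9*7 = 17
  bit 3 = 0: r = r^2 mod 23 = 17^2 = 13
  bit 4 = 0: r = r^2 mod 23 = 13^2 = 8
  -> B = 8
s = B^a = 8^8 mod 23  (bits of 8 = 1000)
  bit 0 = 1: r = r^2 * 8 mod 23 = 1^2 * 8 = 1*8 = 8
  bit 1 = 0: r = r^2 mod 23 = 8^2 = 18
  bit 2 = 0: r = r^2 mod 23 = 18^2 = 2
  bit 3 = 0: r = r^2 mod 23 = 2^2 = 4
  -> s = B^a = 4

Answer: 4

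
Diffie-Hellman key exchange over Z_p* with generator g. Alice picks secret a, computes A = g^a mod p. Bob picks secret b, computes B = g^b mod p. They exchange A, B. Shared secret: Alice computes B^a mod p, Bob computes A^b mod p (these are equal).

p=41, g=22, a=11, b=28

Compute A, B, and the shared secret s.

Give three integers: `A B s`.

Answer: 7 4 4

Derivation:
A = 22^11 mod 41  (bits of 11 = 1011)
  bit 0 = 1: r = r^2 * 22 mod 41 = 1^2 * 22 = 1*22 = 22
  bit 1 = 0: r = r^2 mod 41 = 22^2 = 33
  bit 2 = 1: r = r^2 * 22 mod 41 = 33^2 * 22 = 23*22 = 14
  bit 3 = 1: r = r^2 * 22 mod 41 = 14^2 * 22 = 32*22 = 7
  -> A = 7
B = 22^28 mod 41  (bits of 28 = 11100)
  bit 0 = 1: r = r^2 * 22 mod 41 = 1^2 * 22 = 1*22 = 22
  bit 1 = 1: r = r^2 * 22 mod 41 = 22^2 * 22 = 33*22 = 29
  bit 2 = 1: r = r^2 * 22 mod 41 = 29^2 * 22 = 21*22 = 11
  bit 3 = 0: r = r^2 mod 41 = 11^2 = 39
  bit 4 = 0: r = r^2 mod 41 = 39^2 = 4
  -> B = 4
s = B^a = 4^11 mod 41  (bits of 11 = 1011)
  bit 0 = 1: r = r^2 * 4 mod 41 = 1^2 * 4 = 1*4 = 4
  bit 1 = 0: r = r^2 mod 41 = 4^2 = 16
  bit 2 = 1: r = r^2 * 4 mod 41 = 16^2 * 4 = 10*4 = 40
  bit 3 = 1: r = r^2 * 4 mod 41 = 40^2 * 4 = 1*4 = 4
  -> s = B^a = 4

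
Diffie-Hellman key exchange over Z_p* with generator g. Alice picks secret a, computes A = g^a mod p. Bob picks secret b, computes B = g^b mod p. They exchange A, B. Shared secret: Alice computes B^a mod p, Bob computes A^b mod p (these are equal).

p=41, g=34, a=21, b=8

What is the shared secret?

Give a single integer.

Answer: 37

Derivation:
A = 34^21 mod 41  (bits of 21 = 10101)
  bit 0 = 1: r = r^2 * 34 mod 41 = 1^2 * 34 = 1*34 = 34
  bit 1 = 0: r = r^2 mod 41 = 34^2 = 8
  bit 2 = 1: r = r^2 * 34 mod 41 = 8^2 * 34 = 23*34 = 3
  bit 3 = 0: r = r^2 mod 41 = 3^2 = 9
  bit 4 = 1: r = r^2 * 34 mod 41 = 9^2 * 34 = 40*34 = 7
  -> A = 7
B = 34^8 mod 41  (bits of 8 = 1000)
  bit 0 = 1: r = r^2 * 34 mod 41 = 1^2 * 34 = 1*34 = 34
  bit 1 = 0: r = r^2 mod 41 = 34^2 = 8
  bit 2 = 0: r = r^2 mod 41 = 8^2 = 23
  bit 3 = 0: r = r^2 mod 41 = 23^2 = 37
  -> B = 37
s = B^a = 37^21 mod 41  (bits of 21 = 10101)
  bit 0 = 1: r = r^2 * 37 mod 41 = 1^2 * 37 = 1*37 = 37
  bit 1 = 0: r = r^2 mod 41 = 37^2 = 16
  bit 2 = 1: r = r^2 * 37 mod 41 = 16^2 * 37 = 10*37 = 1
  bit 3 = 0: r = r^2 mod 41 = 1^2 = 1
  bit 4 = 1: r = r^2 * 37 mod 41 = 1^2 * 37 = 1*37 = 37
  -> s = B^a = 37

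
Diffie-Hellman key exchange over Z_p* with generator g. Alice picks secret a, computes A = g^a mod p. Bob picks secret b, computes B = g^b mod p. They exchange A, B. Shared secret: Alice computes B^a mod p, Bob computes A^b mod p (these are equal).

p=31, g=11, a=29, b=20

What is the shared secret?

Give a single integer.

A = 11^29 mod 31  (bits of 29 = 11101)
  bit 0 = 1: r = r^2 * 11 mod 31 = 1^2 * 11 = 1*11 = 11
  bit 1 = 1: r = r^2 * 11 mod 31 = 11^2 * 11 = 28*11 = 29
  bit 2 = 1: r = r^2 * 11 mod 31 = 29^2 * 11 = 4*11 = 13
  bit 3 = 0: r = r^2 mod 31 = 13^2 = 14
  bit 4 = 1: r = r^2 * 11 mod 31 = 14^2 * 11 = 10*11 = 17
  -> A = 17
B = 11^20 mod 31  (bits of 20 = 10100)
  bit 0 = 1: r = r^2 * 11 mod 31 = 1^2 * 11 = 1*11 = 11
  bit 1 = 0: r = r^2 mod 31 = 11^2 = 28
  bit 2 = 1: r = r^2 * 11 mod 31 = 28^2 * 11 = 9*11 = 6
  bit 3 = 0: r = r^2 mod 31 = 6^2 = 5
  bit 4 = 0: r = r^2 mod 31 = 5^2 = 25
  -> B = 25
s = B^a = 25^29 mod 31  (bits of 29 = 11101)
  bit 0 = 1: r = r^2 * 25 mod 31 = 1^2 * 25 = 1*25 = 25
  bit 1 = 1: r = r^2 * 25 mod 31 = 25^2 * 25 = 5*25 = 1
  bit 2 = 1: r = r^2 * 25 mod 31 = 1^2 * 25 = 1*25 = 25
  bit 3 = 0: r = r^2 mod 31 = 25^2 = 5
  bit 4 = 1: r = r^2 * 25 mod 31 = 5^2 * 25 = 25*25 = 5
  -> s = B^a = 5

Answer: 5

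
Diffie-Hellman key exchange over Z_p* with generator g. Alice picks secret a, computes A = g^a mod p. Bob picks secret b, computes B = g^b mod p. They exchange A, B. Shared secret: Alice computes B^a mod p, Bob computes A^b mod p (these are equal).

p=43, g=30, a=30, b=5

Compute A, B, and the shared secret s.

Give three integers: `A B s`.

Answer: 21 12 4

Derivation:
A = 30^30 mod 43  (bits of 30 = 11110)
  bit 0 = 1: r = r^2 * 30 mod 43 = 1^2 * 30 = 1*30 = 30
  bit 1 = 1: r = r^2 * 30 mod 43 = 30^2 * 30 = 40*30 = 39
  bit 2 = 1: r = r^2 * 30 mod 43 = 39^2 * 30 = 16*30 = 7
  bit 3 = 1: r = r^2 * 30 mod 43 = 7^2 * 30 = 6*30 = 8
  bit 4 = 0: r = r^2 mod 43 = 8^2 = 21
  -> A = 21
B = 30^5 mod 43  (bits of 5 = 101)
  bit 0 = 1: r = r^2 * 30 mod 43 = 1^2 * 30 = 1*30 = 30
  bit 1 = 0: r = r^2 mod 43 = 30^2 = 40
  bit 2 = 1: r = r^2 * 30 mod 43 = 40^2 * 30 = 9*30 = 12
  -> B = 12
s = B^a = 12^30 mod 43  (bits of 30 = 11110)
  bit 0 = 1: r = r^2 * 12 mod 43 = 1^2 * 12 = 1*12 = 12
  bit 1 = 1: r = r^2 * 12 mod 43 = 12^2 * 12 = 15*12 = 8
  bit 2 = 1: r = r^2 * 12 mod 43 = 8^2 * 12 = 21*12 = 37
  bit 3 = 1: r = r^2 * 12 mod 43 = 37^2 * 12 = 36*12 = 2
  bit 4 = 0: r = r^2 mod 43 = 2^2 = 4
  -> s = B^a = 4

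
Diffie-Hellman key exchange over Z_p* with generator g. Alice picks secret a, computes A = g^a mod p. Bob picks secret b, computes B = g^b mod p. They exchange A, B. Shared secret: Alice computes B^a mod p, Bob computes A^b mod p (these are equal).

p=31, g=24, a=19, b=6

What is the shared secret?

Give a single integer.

A = 24^19 mod 31  (bits of 19 = 10011)
  bit 0 = 1: r = r^2 * 24 mod 31 = 1^2 * 24 = 1*24 = 24
  bit 1 = 0: r = r^2 mod 31 = 24^2 = 18
  bit 2 = 0: r = r^2 mod 31 = 18^2 = 14
  bit 3 = 1: r = r^2 * 24 mod 31 = 14^2 * 24 = 10*24 = 23
  bit 4 = 1: r = r^2 * 24 mod 31 = 23^2 * 24 = 2*24 = 17
  -> A = 17
B = 24^6 mod 31  (bits of 6 = 110)
  bit 0 = 1: r = r^2 * 24 mod 31 = 1^2 * 24 = 1*24 = 24
  bit 1 = 1: r = r^2 * 24 mod 31 = 24^2 * 24 = 18*24 = 29
  bit 2 = 0: r = r^2 mod 31 = 29^2 = 4
  -> B = 4
s = B^a = 4^19 mod 31  (bits of 19 = 10011)
  bit 0 = 1: r = r^2 * 4 mod 31 = 1^2 * 4 = 1*4 = 4
  bit 1 = 0: r = r^2 mod 31 = 4^2 = 16
  bit 2 = 0: r = r^2 mod 31 = 16^2 = 8
  bit 3 = 1: r = r^2 * 4 mod 31 = 8^2 * 4 = 2*4 = 8
  bit 4 = 1: r = r^2 * 4 mod 31 = 8^2 * 4 = 2*4 = 8
  -> s = B^a = 8

Answer: 8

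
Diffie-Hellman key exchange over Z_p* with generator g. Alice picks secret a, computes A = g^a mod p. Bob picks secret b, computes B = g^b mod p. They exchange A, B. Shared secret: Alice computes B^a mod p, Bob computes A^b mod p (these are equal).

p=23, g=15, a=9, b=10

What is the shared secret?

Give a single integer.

Answer: 18

Derivation:
A = 15^9 mod 23  (bits of 9 = 1001)
  bit 0 = 1: r = r^2 * 15 mod 23 = 1^2 * 15 = 1*15 = 15
  bit 1 = 0: r = r^2 mod 23 = 15^2 = 18
  bit 2 = 0: r = r^2 mod 23 = 18^2 = 2
  bit 3 = 1: r = r^2 * 15 mod 23 = 2^2 * 15 = 4*15 = 14
  -> A = 14
B = 15^10 mod 23  (bits of 10 = 1010)
  bit 0 = 1: r = r^2 * 15 mod 23 = 1^2 * 15 = 1*15 = 15
  bit 1 = 0: r = r^2 mod 23 = 15^2 = 18
  bit 2 = 1: r = r^2 * 15 mod 23 = 18^2 * 15 = 2*15 = 7
  bit 3 = 0: r = r^2 mod 23 = 7^2 = 3
  -> B = 3
s = B^a = 3^9 mod 23  (bits of 9 = 1001)
  bit 0 = 1: r = r^2 * 3 mod 23 = 1^2 * 3 = 1*3 = 3
  bit 1 = 0: r = r^2 mod 23 = 3^2 = 9
  bit 2 = 0: r = r^2 mod 23 = 9^2 = 12
  bit 3 = 1: r = r^2 * 3 mod 23 = 12^2 * 3 = 6*3 = 18
  -> s = B^a = 18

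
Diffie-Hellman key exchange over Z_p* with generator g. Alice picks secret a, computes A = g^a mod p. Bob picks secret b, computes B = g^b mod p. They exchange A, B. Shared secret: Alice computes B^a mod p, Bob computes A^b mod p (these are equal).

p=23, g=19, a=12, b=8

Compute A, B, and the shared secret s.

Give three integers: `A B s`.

Answer: 4 9 9

Derivation:
A = 19^12 mod 23  (bits of 12 = 1100)
  bit 0 = 1: r = r^2 * 19 mod 23 = 1^2 * 19 = 1*19 = 19
  bit 1 = 1: r = r^2 * 19 mod 23 = 19^2 * 19 = 16*19 = 5
  bit 2 = 0: r = r^2 mod 23 = 5^2 = 2
  bit 3 = 0: r = r^2 mod 23 = 2^2 = 4
  -> A = 4
B = 19^8 mod 23  (bits of 8 = 1000)
  bit 0 = 1: r = r^2 * 19 mod 23 = 1^2 * 19 = 1*19 = 19
  bit 1 = 0: r = r^2 mod 23 = 19^2 = 16
  bit 2 = 0: r = r^2 mod 23 = 16^2 = 3
  bit 3 = 0: r = r^2 mod 23 = 3^2 = 9
  -> B = 9
s = B^a = 9^12 mod 23  (bits of 12 = 1100)
  bit 0 = 1: r = r^2 * 9 mod 23 = 1^2 * 9 = 1*9 = 9
  bit 1 = 1: r = r^2 * 9 mod 23 = 9^2 * 9 = 12*9 = 16
  bit 2 = 0: r = r^2 mod 23 = 16^2 = 3
  bit 3 = 0: r = r^2 mod 23 = 3^2 = 9
  -> s = B^a = 9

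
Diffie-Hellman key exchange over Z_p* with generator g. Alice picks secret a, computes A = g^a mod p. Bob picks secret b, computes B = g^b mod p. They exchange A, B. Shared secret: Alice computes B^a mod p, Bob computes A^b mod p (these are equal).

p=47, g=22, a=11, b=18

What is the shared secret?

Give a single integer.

A = 22^11 mod 47  (bits of 11 = 1011)
  bit 0 = 1: r = r^2 * 22 mod 47 = 1^2 * 22 = 1*22 = 22
  bit 1 = 0: r = r^2 mod 47 = 22^2 = 14
  bit 2 = 1: r = r^2 * 22 mod 47 = 14^2 * 22 = 8*22 = 35
  bit 3 = 1: r = r^2 * 22 mod 47 = 35^2 * 22 = 3*22 = 19
  -> A = 19
B = 22^18 mod 47  (bits of 18 = 10010)
  bit 0 = 1: r = r^2 * 22 mod 47 = 1^2 * 22 = 1*22 = 22
  bit 1 = 0: r = r^2 mod 47 = 22^2 = 14
  bit 2 = 0: r = r^2 mod 47 = 14^2 = 8
  bit 3 = 1: r = r^2 * 22 mod 47 = 8^2 * 22 = 17*22 = 45
  bit 4 = 0: r = r^2 mod 47 = 45^2 = 4
  -> B = 4
s = B^a = 4^11 mod 47  (bits of 11 = 1011)
  bit 0 = 1: r = r^2 * 4 mod 47 = 1^2 * 4 = 1*4 = 4
  bit 1 = 0: r = r^2 mod 47 = 4^2 = 16
  bit 2 = 1: r = r^2 * 4 mod 47 = 16^2 * 4 = 21*4 = 37
  bit 3 = 1: r = r^2 * 4 mod 47 = 37^2 * 4 = 6*4 = 24
  -> s = B^a = 24

Answer: 24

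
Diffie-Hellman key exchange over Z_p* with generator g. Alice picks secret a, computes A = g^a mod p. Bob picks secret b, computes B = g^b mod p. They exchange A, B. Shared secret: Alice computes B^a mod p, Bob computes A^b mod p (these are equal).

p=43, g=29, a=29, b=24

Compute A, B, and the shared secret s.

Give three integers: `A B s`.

A = 29^29 mod 43  (bits of 29 = 11101)
  bit 0 = 1: r = r^2 * 29 mod 43 = 1^2 * 29 = 1*29 = 29
  bit 1 = 1: r = r^2 * 29 mod 43 = 29^2 * 29 = 24*29 = 8
  bit 2 = 1: r = r^2 * 29 mod 43 = 8^2 * 29 = 21*29 = 7
  bit 3 = 0: r = r^2 mod 43 = 7^2 = 6
  bit 4 = 1: r = r^2 * 29 mod 43 = 6^2 * 29 = 36*29 = 12
  -> A = 12
B = 29^24 mod 43  (bits of 24 = 11000)
  bit 0 = 1: r = r^2 * 29 mod 43 = 1^2 * 29 = 1*29 = 29
  bit 1 = 1: r = r^2 * 29 mod 43 = 29^2 * 29 = 24*29 = 8
  bit 2 = 0: r = r^2 mod 43 = 8^2 = 21
  bit 3 = 0: r = r^2 mod 43 = 21^2 = 11
  bit 4 = 0: r = r^2 mod 43 = 11^2 = 35
  -> B = 35
s = B^a = 35^29 mod 43  (bits of 29 = 11101)
  bit 0 = 1: r = r^2 * 35 mod 43 = 1^2 * 35 = 1*35 = 35
  bit 1 = 1: r = r^2 * 35 mod 43 = 35^2 * 35 = 21*35 = 4
  bit 2 = 1: r = r^2 * 35 mod 43 = 4^2 * 35 = 16*35 = 1
  bit 3 = 0: r = r^2 mod 43 = 1^2 = 1
  bit 4 = 1: r = r^2 * 35 mod 43 = 1^2 * 35 = 1*35 = 35
  -> s = B^a = 35

Answer: 12 35 35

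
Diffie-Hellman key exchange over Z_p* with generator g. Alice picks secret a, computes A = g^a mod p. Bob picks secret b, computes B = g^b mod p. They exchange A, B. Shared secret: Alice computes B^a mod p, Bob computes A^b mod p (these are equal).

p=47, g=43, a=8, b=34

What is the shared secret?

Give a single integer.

A = 43^8 mod 47  (bits of 8 = 1000)
  bit 0 = 1: r = r^2 * 43 mod 47 = 1^2 * 43 = 1*43 = 43
  bit 1 = 0: r = r^2 mod 47 = 43^2 = 16
  bit 2 = 0: r = r^2 mod 47 = 16^2 = 21
  bit 3 = 0: r = r^2 mod 47 = 21^2 = 18
  -> A = 18
B = 43^34 mod 47  (bits of 34 = 100010)
  bit 0 = 1: r = r^2 * 43 mod 47 = 1^2 * 43 = 1*43 = 43
  bit 1 = 0: r = r^2 mod 47 = 43^2 = 16
  bit 2 = 0: r = r^2 mod 47 = 16^2 = 21
  bit 3 = 0: r = r^2 mod 47 = 21^2 = 18
  bit 4 = 1: r = r^2 * 43 mod 47 = 18^2 * 43 = 42*43 = 20
  bit 5 = 0: r = r^2 mod 47 = 20^2 = 24
  -> B = 24
s = B^a = 24^8 mod 47  (bits of 8 = 1000)
  bit 0 = 1: r = r^2 * 24 mod 47 = 1^2 * 24 = 1*24 = 24
  bit 1 = 0: r = r^2 mod 47 = 24^2 = 12
  bit 2 = 0: r = r^2 mod 47 = 12^2 = 3
  bit 3 = 0: r = r^2 mod 47 = 3^2 = 9
  -> s = B^a = 9

Answer: 9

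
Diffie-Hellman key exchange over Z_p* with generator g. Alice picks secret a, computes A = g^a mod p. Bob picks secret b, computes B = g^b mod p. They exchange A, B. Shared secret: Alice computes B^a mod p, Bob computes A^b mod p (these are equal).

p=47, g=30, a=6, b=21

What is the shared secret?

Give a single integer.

Answer: 6

Derivation:
A = 30^6 mod 47  (bits of 6 = 110)
  bit 0 = 1: r = r^2 * 30 mod 47 = 1^2 * 30 = 1*30 = 30
  bit 1 = 1: r = r^2 * 30 mod 47 = 30^2 * 30 = 7*30 = 22
  bit 2 = 0: r = r^2 mod 47 = 22^2 = 14
  -> A = 14
B = 30^21 mod 47  (bits of 21 = 10101)
  bit 0 = 1: r = r^2 * 30 mod 47 = 1^2 * 30 = 1*30 = 30
  bit 1 = 0: r = r^2 mod 47 = 30^2 = 7
  bit 2 = 1: r = r^2 * 30 mod 47 = 7^2 * 30 = 2*30 = 13
  bit 3 = 0: r = r^2 mod 47 = 13^2 = 28
  bit 4 = 1: r = r^2 * 30 mod 47 = 28^2 * 30 = 32*30 = 20
  -> B = 20
s = B^a = 20^6 mod 47  (bits of 6 = 110)
  bit 0 = 1: r = r^2 * 20 mod 47 = 1^2 * 20 = 1*20 = 20
  bit 1 = 1: r = r^2 * 20 mod 47 = 20^2 * 20 = 24*20 = 10
  bit 2 = 0: r = r^2 mod 47 = 10^2 = 6
  -> s = B^a = 6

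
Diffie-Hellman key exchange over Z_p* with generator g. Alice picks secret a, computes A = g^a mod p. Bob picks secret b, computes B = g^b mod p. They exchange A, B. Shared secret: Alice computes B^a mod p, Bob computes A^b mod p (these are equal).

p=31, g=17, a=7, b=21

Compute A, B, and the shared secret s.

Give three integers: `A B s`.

Answer: 12 23 29

Derivation:
A = 17^7 mod 31  (bits of 7 = 111)
  bit 0 = 1: r = r^2 * 17 mod 31 = 1^2 * 17 = 1*17 = 17
  bit 1 = 1: r = r^2 * 17 mod 31 = 17^2 * 17 = 10*17 = 15
  bit 2 = 1: r = r^2 * 17 mod 31 = 15^2 * 17 = 8*17 = 12
  -> A = 12
B = 17^21 mod 31  (bits of 21 = 10101)
  bit 0 = 1: r = r^2 * 17 mod 31 = 1^2 * 17 = 1*17 = 17
  bit 1 = 0: r = r^2 mod 31 = 17^2 = 10
  bit 2 = 1: r = r^2 * 17 mod 31 = 10^2 * 17 = 7*17 = 26
  bit 3 = 0: r = r^2 mod 31 = 26^2 = 25
  bit 4 = 1: r = r^2 * 17 mod 31 = 25^2 * 17 = 5*17 = 23
  -> B = 23
s = B^a = 23^7 mod 31  (bits of 7 = 111)
  bit 0 = 1: r = r^2 * 23 mod 31 = 1^2 * 23 = 1*23 = 23
  bit 1 = 1: r = r^2 * 23 mod 31 = 23^2 * 23 = 2*23 = 15
  bit 2 = 1: r = r^2 * 23 mod 31 = 15^2 * 23 = 8*23 = 29
  -> s = B^a = 29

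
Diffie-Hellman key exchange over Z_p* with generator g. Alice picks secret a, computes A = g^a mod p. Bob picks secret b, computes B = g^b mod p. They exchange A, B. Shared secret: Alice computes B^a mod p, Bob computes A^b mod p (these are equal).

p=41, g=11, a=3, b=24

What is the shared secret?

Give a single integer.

A = 11^3 mod 41  (bits of 3 = 11)
  bit 0 = 1: r = r^2 * 11 mod 41 = 1^2 * 11 = 1*11 = 11
  bit 1 = 1: r = r^2 * 11 mod 41 = 11^2 * 11 = 39*11 = 19
  -> A = 19
B = 11^24 mod 41  (bits of 24 = 11000)
  bit 0 = 1: r = r^2 * 11 mod 41 = 1^2 * 11 = 1*11 = 11
  bit 1 = 1: r = r^2 * 11 mod 41 = 11^2 * 11 = 39*11 = 19
  bit 2 = 0: r = r^2 mod 41 = 19^2 = 33
  bit 3 = 0: r = r^2 mod 41 = 33^2 = 23
  bit 4 = 0: r = r^2 mod 41 = 23^2 = 37
  -> B = 37
s = B^a = 37^3 mod 41  (bits of 3 = 11)
  bit 0 = 1: r = r^2 * 37 mod 41 = 1^2 * 37 = 1*37 = 37
  bit 1 = 1: r = r^2 * 37 mod 41 = 37^2 * 37 = 16*37 = 18
  -> s = B^a = 18

Answer: 18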